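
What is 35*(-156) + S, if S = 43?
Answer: -5417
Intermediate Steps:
35*(-156) + S = 35*(-156) + 43 = -5460 + 43 = -5417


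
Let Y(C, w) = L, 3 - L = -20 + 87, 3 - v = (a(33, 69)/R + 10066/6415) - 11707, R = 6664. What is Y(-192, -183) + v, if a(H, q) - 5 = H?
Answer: 248897026083/21374780 ≈ 11644.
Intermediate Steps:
a(H, q) = 5 + H
v = 250265012003/21374780 (v = 3 - (((5 + 33)/6664 + 10066/6415) - 11707) = 3 - ((38*(1/6664) + 10066*(1/6415)) - 11707) = 3 - ((19/3332 + 10066/6415) - 11707) = 3 - (33661797/21374780 - 11707) = 3 - 1*(-250200887663/21374780) = 3 + 250200887663/21374780 = 250265012003/21374780 ≈ 11708.)
L = -64 (L = 3 - (-20 + 87) = 3 - 1*67 = 3 - 67 = -64)
Y(C, w) = -64
Y(-192, -183) + v = -64 + 250265012003/21374780 = 248897026083/21374780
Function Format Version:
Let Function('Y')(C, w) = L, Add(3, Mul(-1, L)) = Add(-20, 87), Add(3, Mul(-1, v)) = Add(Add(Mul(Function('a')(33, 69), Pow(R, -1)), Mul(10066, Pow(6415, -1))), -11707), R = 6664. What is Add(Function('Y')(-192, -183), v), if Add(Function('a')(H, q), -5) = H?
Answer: Rational(248897026083, 21374780) ≈ 11644.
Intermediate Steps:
Function('a')(H, q) = Add(5, H)
v = Rational(250265012003, 21374780) (v = Add(3, Mul(-1, Add(Add(Mul(Add(5, 33), Pow(6664, -1)), Mul(10066, Pow(6415, -1))), -11707))) = Add(3, Mul(-1, Add(Add(Mul(38, Rational(1, 6664)), Mul(10066, Rational(1, 6415))), -11707))) = Add(3, Mul(-1, Add(Add(Rational(19, 3332), Rational(10066, 6415)), -11707))) = Add(3, Mul(-1, Add(Rational(33661797, 21374780), -11707))) = Add(3, Mul(-1, Rational(-250200887663, 21374780))) = Add(3, Rational(250200887663, 21374780)) = Rational(250265012003, 21374780) ≈ 11708.)
L = -64 (L = Add(3, Mul(-1, Add(-20, 87))) = Add(3, Mul(-1, 67)) = Add(3, -67) = -64)
Function('Y')(C, w) = -64
Add(Function('Y')(-192, -183), v) = Add(-64, Rational(250265012003, 21374780)) = Rational(248897026083, 21374780)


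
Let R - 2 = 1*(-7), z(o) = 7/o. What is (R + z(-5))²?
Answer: 1024/25 ≈ 40.960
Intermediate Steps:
R = -5 (R = 2 + 1*(-7) = 2 - 7 = -5)
(R + z(-5))² = (-5 + 7/(-5))² = (-5 + 7*(-⅕))² = (-5 - 7/5)² = (-32/5)² = 1024/25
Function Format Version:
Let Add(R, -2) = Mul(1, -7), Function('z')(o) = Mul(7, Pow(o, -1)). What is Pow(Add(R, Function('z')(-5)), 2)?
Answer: Rational(1024, 25) ≈ 40.960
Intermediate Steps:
R = -5 (R = Add(2, Mul(1, -7)) = Add(2, -7) = -5)
Pow(Add(R, Function('z')(-5)), 2) = Pow(Add(-5, Mul(7, Pow(-5, -1))), 2) = Pow(Add(-5, Mul(7, Rational(-1, 5))), 2) = Pow(Add(-5, Rational(-7, 5)), 2) = Pow(Rational(-32, 5), 2) = Rational(1024, 25)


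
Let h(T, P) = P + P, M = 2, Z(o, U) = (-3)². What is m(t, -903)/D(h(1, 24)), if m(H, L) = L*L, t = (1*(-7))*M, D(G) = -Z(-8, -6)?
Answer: -90601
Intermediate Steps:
Z(o, U) = 9
h(T, P) = 2*P
D(G) = -9 (D(G) = -1*9 = -9)
t = -14 (t = (1*(-7))*2 = -7*2 = -14)
m(H, L) = L²
m(t, -903)/D(h(1, 24)) = (-903)²/(-9) = 815409*(-⅑) = -90601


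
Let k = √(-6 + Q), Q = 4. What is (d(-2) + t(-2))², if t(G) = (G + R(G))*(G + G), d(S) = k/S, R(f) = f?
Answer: (-32 + I*√2)²/4 ≈ 255.5 - 22.627*I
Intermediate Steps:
k = I*√2 (k = √(-6 + 4) = √(-2) = I*√2 ≈ 1.4142*I)
d(S) = I*√2/S (d(S) = (I*√2)/S = I*√2/S)
t(G) = 4*G² (t(G) = (G + G)*(G + G) = (2*G)*(2*G) = 4*G²)
(d(-2) + t(-2))² = (I*√2/(-2) + 4*(-2)²)² = (I*√2*(-½) + 4*4)² = (-I*√2/2 + 16)² = (16 - I*√2/2)²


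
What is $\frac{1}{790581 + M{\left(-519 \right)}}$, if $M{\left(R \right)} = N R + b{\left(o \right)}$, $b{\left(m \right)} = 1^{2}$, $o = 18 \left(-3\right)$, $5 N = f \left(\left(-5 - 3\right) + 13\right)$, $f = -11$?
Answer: $\frac{1}{796291} \approx 1.2558 \cdot 10^{-6}$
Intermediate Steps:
$N = -11$ ($N = \frac{\left(-11\right) \left(\left(-5 - 3\right) + 13\right)}{5} = \frac{\left(-11\right) \left(-8 + 13\right)}{5} = \frac{\left(-11\right) 5}{5} = \frac{1}{5} \left(-55\right) = -11$)
$o = -54$
$b{\left(m \right)} = 1$
$M{\left(R \right)} = 1 - 11 R$ ($M{\left(R \right)} = - 11 R + 1 = 1 - 11 R$)
$\frac{1}{790581 + M{\left(-519 \right)}} = \frac{1}{790581 + \left(1 - -5709\right)} = \frac{1}{790581 + \left(1 + 5709\right)} = \frac{1}{790581 + 5710} = \frac{1}{796291}$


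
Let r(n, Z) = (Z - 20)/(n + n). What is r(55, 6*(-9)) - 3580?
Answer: -196937/55 ≈ -3580.7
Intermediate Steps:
r(n, Z) = (-20 + Z)/(2*n) (r(n, Z) = (-20 + Z)/((2*n)) = (-20 + Z)*(1/(2*n)) = (-20 + Z)/(2*n))
r(55, 6*(-9)) - 3580 = (½)*(-20 + 6*(-9))/55 - 3580 = (½)*(1/55)*(-20 - 54) - 3580 = (½)*(1/55)*(-74) - 3580 = -37/55 - 3580 = -196937/55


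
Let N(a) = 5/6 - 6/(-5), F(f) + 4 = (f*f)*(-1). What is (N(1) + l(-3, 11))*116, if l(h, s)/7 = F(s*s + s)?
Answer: -212269502/15 ≈ -1.4151e+7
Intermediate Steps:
F(f) = -4 - f² (F(f) = -4 + (f*f)*(-1) = -4 + f²*(-1) = -4 - f²)
N(a) = 61/30 (N(a) = 5*(⅙) - 6*(-⅕) = ⅚ + 6/5 = 61/30)
l(h, s) = -28 - 7*(s + s²)² (l(h, s) = 7*(-4 - (s*s + s)²) = 7*(-4 - (s² + s)²) = 7*(-4 - (s + s²)²) = -28 - 7*(s + s²)²)
(N(1) + l(-3, 11))*116 = (61/30 + (-28 - 7*11²*(1 + 11)²))*116 = (61/30 + (-28 - 7*121*12²))*116 = (61/30 + (-28 - 7*121*144))*116 = (61/30 + (-28 - 121968))*116 = (61/30 - 121996)*116 = -3659819/30*116 = -212269502/15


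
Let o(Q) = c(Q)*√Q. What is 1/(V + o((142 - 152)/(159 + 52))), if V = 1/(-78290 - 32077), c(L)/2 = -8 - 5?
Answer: -23287437/82342712897851 + 316702741914*I*√2110/82342712897851 ≈ -2.8281e-7 + 0.17667*I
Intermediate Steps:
c(L) = -26 (c(L) = 2*(-8 - 5) = 2*(-13) = -26)
V = -1/110367 (V = 1/(-110367) = -1/110367 ≈ -9.0607e-6)
o(Q) = -26*√Q
1/(V + o((142 - 152)/(159 + 52))) = 1/(-1/110367 - 26*√(142 - 152)/√(159 + 52)) = 1/(-1/110367 - 26*I*√2110/211)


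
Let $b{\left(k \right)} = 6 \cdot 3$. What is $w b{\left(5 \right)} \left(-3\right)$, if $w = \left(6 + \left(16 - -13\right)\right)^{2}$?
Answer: $-66150$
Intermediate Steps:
$b{\left(k \right)} = 18$
$w = 1225$ ($w = \left(6 + \left(16 + 13\right)\right)^{2} = \left(6 + 29\right)^{2} = 35^{2} = 1225$)
$w b{\left(5 \right)} \left(-3\right) = 1225 \cdot 18 \left(-3\right) = 1225 \left(-54\right) = -66150$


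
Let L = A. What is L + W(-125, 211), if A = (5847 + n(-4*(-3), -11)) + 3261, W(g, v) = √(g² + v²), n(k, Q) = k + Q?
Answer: 9109 + √60146 ≈ 9354.3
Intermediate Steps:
n(k, Q) = Q + k
A = 9109 (A = (5847 + (-11 - 4*(-3))) + 3261 = (5847 + (-11 + 12)) + 3261 = (5847 + 1) + 3261 = 5848 + 3261 = 9109)
L = 9109
L + W(-125, 211) = 9109 + √((-125)² + 211²) = 9109 + √(15625 + 44521) = 9109 + √60146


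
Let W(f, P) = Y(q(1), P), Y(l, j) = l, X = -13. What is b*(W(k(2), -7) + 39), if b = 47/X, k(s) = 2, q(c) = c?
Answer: -1880/13 ≈ -144.62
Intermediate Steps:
W(f, P) = 1
b = -47/13 (b = 47/(-13) = 47*(-1/13) = -47/13 ≈ -3.6154)
b*(W(k(2), -7) + 39) = -47*(1 + 39)/13 = -47/13*40 = -1880/13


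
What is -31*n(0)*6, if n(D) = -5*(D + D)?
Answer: 0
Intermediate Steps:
n(D) = -10*D
-31*n(0)*6 = -(-310)*0*6 = -31*0*6 = 0*6 = 0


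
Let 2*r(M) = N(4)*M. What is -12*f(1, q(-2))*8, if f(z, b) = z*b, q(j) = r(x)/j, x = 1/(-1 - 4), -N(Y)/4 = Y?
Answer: 384/5 ≈ 76.800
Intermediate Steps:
N(Y) = -4*Y
x = -⅕ (x = 1/(-5) = -⅕ ≈ -0.20000)
r(M) = -8*M (r(M) = ((-4*4)*M)/2 = (-16*M)/2 = -8*M)
q(j) = 8/(5*j) (q(j) = (-8*(-⅕))/j = 8/(5*j))
f(z, b) = b*z
-12*f(1, q(-2))*8 = -12*(8/5)/(-2)*8 = -12*(8/5)*(-½)*8 = -(-48)/5*8 = -12*(-⅘)*8 = (48/5)*8 = 384/5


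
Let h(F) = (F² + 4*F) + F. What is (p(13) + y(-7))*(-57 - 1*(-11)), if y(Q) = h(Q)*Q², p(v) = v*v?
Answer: -39330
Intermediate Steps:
p(v) = v²
h(F) = F² + 5*F
y(Q) = Q³*(5 + Q) (y(Q) = (Q*(5 + Q))*Q² = Q³*(5 + Q))
(p(13) + y(-7))*(-57 - 1*(-11)) = (13² + (-7)³*(5 - 7))*(-57 - 1*(-11)) = (169 - 343*(-2))*(-57 + 11) = (169 + 686)*(-46) = 855*(-46) = -39330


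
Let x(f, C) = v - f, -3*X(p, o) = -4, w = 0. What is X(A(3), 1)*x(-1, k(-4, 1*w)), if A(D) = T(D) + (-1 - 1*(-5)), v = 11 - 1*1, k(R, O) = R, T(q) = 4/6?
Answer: 44/3 ≈ 14.667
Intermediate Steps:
T(q) = ⅔ (T(q) = 4*(⅙) = ⅔)
v = 10 (v = 11 - 1 = 10)
A(D) = 14/3 (A(D) = ⅔ + (-1 - 1*(-5)) = ⅔ + (-1 + 5) = ⅔ + 4 = 14/3)
X(p, o) = 4/3 (X(p, o) = -⅓*(-4) = 4/3)
x(f, C) = 10 - f
X(A(3), 1)*x(-1, k(-4, 1*w)) = 4*(10 - 1*(-1))/3 = 4*(10 + 1)/3 = (4/3)*11 = 44/3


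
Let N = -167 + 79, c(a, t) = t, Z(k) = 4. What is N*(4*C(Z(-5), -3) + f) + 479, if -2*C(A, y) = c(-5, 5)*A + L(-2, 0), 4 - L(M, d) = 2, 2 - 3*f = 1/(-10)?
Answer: 21447/5 ≈ 4289.4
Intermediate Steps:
f = 7/10 (f = 2/3 - 1/3/(-10) = 2/3 - 1/3*(-1/10) = 2/3 + 1/30 = 7/10 ≈ 0.70000)
L(M, d) = 2 (L(M, d) = 4 - 1*2 = 4 - 2 = 2)
C(A, y) = -1 - 5*A/2 (C(A, y) = -(5*A + 2)/2 = -(2 + 5*A)/2 = -1 - 5*A/2)
N = -88
N*(4*C(Z(-5), -3) + f) + 479 = -88*(4*(-1 - 5/2*4) + 7/10) + 479 = -88*(4*(-1 - 10) + 7/10) + 479 = -88*(4*(-11) + 7/10) + 479 = -88*(-44 + 7/10) + 479 = -88*(-433/10) + 479 = 19052/5 + 479 = 21447/5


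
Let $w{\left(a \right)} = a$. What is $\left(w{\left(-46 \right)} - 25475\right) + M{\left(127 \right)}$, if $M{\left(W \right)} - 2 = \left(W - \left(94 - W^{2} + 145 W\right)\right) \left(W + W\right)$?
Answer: $-597781$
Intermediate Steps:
$M{\left(W \right)} = 2 + 2 W \left(-94 + W^{2} - 144 W\right)$ ($M{\left(W \right)} = 2 + \left(W - \left(94 - W^{2} + 145 W\right)\right) \left(W + W\right) = 2 + \left(W - \left(94 - W^{2} + 145 W\right)\right) 2 W = 2 + \left(-94 + W^{2} - 144 W\right) 2 W = 2 + 2 W \left(-94 + W^{2} - 144 W\right)$)
$\left(w{\left(-46 \right)} - 25475\right) + M{\left(127 \right)} = \left(-46 - 25475\right) + \left(2 - 288 \cdot 127^{2} - 23876 + 2 \cdot 127^{3}\right) = -25521 + \left(2 - 4645152 - 23876 + 2 \cdot 2048383\right) = -25521 + \left(2 - 4645152 - 23876 + 4096766\right) = -25521 - 572260 = -597781$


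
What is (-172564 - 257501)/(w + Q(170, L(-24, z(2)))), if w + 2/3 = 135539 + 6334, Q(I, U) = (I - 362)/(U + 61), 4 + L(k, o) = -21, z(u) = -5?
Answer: -47785/15763 ≈ -3.0315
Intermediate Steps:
L(k, o) = -25 (L(k, o) = -4 - 21 = -25)
Q(I, U) = (-362 + I)/(61 + U)
w = 425617/3 (w = -⅔ + (135539 + 6334) = -⅔ + 141873 = 425617/3 ≈ 1.4187e+5)
(-172564 - 257501)/(w + Q(170, L(-24, z(2)))) = (-172564 - 257501)/(425617/3 + (-362 + 170)/(61 - 25)) = -430065/(425617/3 - 192/36) = -430065/(425617/3 + (1/36)*(-192)) = -430065/(425617/3 - 16/3) = -430065/141867 = -430065*1/141867 = -47785/15763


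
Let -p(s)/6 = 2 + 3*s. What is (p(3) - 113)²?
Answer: 32041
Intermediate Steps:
p(s) = -12 - 18*s (p(s) = -6*(2 + 3*s) = -12 - 18*s)
(p(3) - 113)² = ((-12 - 18*3) - 113)² = ((-12 - 54) - 113)² = (-66 - 113)² = (-179)² = 32041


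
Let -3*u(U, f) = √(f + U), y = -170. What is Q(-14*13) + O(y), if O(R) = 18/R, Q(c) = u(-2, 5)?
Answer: -9/85 - √3/3 ≈ -0.68323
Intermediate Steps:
u(U, f) = -√(U + f)/3 (u(U, f) = -√(f + U)/3 = -√(U + f)/3)
Q(c) = -√3/3 (Q(c) = -√(-2 + 5)/3 = -√3/3)
Q(-14*13) + O(y) = -√3/3 + 18/(-170) = -√3/3 + 18*(-1/170) = -√3/3 - 9/85 = -9/85 - √3/3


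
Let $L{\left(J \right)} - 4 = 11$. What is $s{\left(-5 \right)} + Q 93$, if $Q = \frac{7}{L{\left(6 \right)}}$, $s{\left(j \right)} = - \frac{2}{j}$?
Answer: $\frac{219}{5} \approx 43.8$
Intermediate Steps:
$L{\left(J \right)} = 15$ ($L{\left(J \right)} = 4 + 11 = 15$)
$Q = \frac{7}{15} \approx 0.46667$
$s{\left(-5 \right)} + Q 93 = - \frac{2}{-5} + \frac{7}{15} \cdot 93 = \left(-2\right) \left(- \frac{1}{5}\right) + \frac{217}{5} = \frac{2}{5} + \frac{217}{5} = \frac{219}{5}$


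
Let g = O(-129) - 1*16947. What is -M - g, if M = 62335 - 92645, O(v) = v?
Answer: 47386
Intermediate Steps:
M = -30310
g = -17076 (g = -129 - 1*16947 = -129 - 16947 = -17076)
-M - g = -1*(-30310) - 1*(-17076) = 30310 + 17076 = 47386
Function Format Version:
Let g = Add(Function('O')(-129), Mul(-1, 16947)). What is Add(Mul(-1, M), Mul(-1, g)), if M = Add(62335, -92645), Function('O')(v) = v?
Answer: 47386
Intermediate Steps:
M = -30310
g = -17076 (g = Add(-129, Mul(-1, 16947)) = Add(-129, -16947) = -17076)
Add(Mul(-1, M), Mul(-1, g)) = Add(Mul(-1, -30310), Mul(-1, -17076)) = Add(30310, 17076) = 47386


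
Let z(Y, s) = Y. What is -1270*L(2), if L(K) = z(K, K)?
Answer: -2540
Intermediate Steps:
L(K) = K
-1270*L(2) = -1270*2 = -2540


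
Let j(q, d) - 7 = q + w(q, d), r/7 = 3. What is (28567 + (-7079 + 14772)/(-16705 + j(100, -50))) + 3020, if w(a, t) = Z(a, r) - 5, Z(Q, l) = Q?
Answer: 521272568/16503 ≈ 31587.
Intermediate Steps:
r = 21 (r = 7*3 = 21)
w(a, t) = -5 + a (w(a, t) = a - 5 = -5 + a)
j(q, d) = 2 + 2*q (j(q, d) = 7 + (q + (-5 + q)) = 7 + (-5 + 2*q) = 2 + 2*q)
(28567 + (-7079 + 14772)/(-16705 + j(100, -50))) + 3020 = (28567 + (-7079 + 14772)/(-16705 + (2 + 2*100))) + 3020 = (28567 + 7693/(-16705 + (2 + 200))) + 3020 = (28567 + 7693/(-16705 + 202)) + 3020 = (28567 + 7693/(-16503)) + 3020 = (28567 + 7693*(-1/16503)) + 3020 = (28567 - 7693/16503) + 3020 = 471433508/16503 + 3020 = 521272568/16503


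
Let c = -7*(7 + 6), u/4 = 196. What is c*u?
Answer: -71344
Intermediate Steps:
u = 784 (u = 4*196 = 784)
c = -91 (c = -7*13 = -91)
c*u = -91*784 = -71344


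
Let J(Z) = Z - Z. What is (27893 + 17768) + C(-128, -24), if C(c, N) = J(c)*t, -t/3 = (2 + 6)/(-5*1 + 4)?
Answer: 45661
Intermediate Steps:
J(Z) = 0
t = 24 (t = -3*(2 + 6)/(-5*1 + 4) = -24/(-5 + 4) = -24/(-1) = -24*(-1) = -3*(-8) = 24)
C(c, N) = 0 (C(c, N) = 0*24 = 0)
(27893 + 17768) + C(-128, -24) = (27893 + 17768) + 0 = 45661 + 0 = 45661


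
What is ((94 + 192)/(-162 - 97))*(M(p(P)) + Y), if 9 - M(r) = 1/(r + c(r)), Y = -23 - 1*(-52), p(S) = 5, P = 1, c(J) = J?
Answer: -54197/1295 ≈ -41.851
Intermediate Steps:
Y = 29 (Y = -23 + 52 = 29)
M(r) = 9 - 1/(2*r) (M(r) = 9 - 1/(r + r) = 9 - 1/(2*r))
((94 + 192)/(-162 - 97))*(M(p(P)) + Y) = ((94 + 192)/(-162 - 97))*((9 - ½/5) + 29) = (286/(-259))*((9 - ½*⅕) + 29) = (286*(-1/259))*((9 - ⅒) + 29) = -286*(89/10 + 29)/259 = -286/259*379/10 = -54197/1295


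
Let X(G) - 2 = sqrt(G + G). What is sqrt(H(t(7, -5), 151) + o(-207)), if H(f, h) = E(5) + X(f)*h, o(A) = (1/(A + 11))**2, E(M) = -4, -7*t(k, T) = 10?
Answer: sqrt(11447969 + 1657376*I*sqrt(35))/196 ≈ 18.579 + 6.8689*I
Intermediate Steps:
X(G) = 2 + sqrt(2)*sqrt(G) (X(G) = 2 + sqrt(G + G) = 2 + sqrt(2*G) = 2 + sqrt(2)*sqrt(G))
t(k, T) = -10/7 (t(k, T) = -1/7*10 = -10/7)
o(A) = (11 + A)**(-2) (o(A) = (1/(11 + A))**2 = (11 + A)**(-2))
H(f, h) = -4 + h*(2 + sqrt(2)*sqrt(f)) (H(f, h) = -4 + (2 + sqrt(2)*sqrt(f))*h = -4 + h*(2 + sqrt(2)*sqrt(f)))
sqrt(H(t(7, -5), 151) + o(-207)) = sqrt((-4 + 151*(2 + sqrt(2)*sqrt(-10/7))) + (11 - 207)**(-2)) = sqrt((-4 + 151*(2 + sqrt(2)*(I*sqrt(70)/7))) + (-196)**(-2)) = sqrt((-4 + 151*(2 + 2*I*sqrt(35)/7)) + 1/38416) = sqrt((-4 + (302 + 302*I*sqrt(35)/7)) + 1/38416) = sqrt((298 + 302*I*sqrt(35)/7) + 1/38416) = sqrt(11447969/38416 + 302*I*sqrt(35)/7)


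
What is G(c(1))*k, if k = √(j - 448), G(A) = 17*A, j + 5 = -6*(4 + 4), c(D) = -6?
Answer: -102*I*√501 ≈ -2283.1*I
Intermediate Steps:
j = -53 (j = -5 - 6*(4 + 4) = -5 - 6*8 = -5 - 48 = -53)
k = I*√501 (k = √(-53 - 448) = √(-501) = I*√501 ≈ 22.383*I)
G(c(1))*k = (17*(-6))*(I*√501) = -102*I*√501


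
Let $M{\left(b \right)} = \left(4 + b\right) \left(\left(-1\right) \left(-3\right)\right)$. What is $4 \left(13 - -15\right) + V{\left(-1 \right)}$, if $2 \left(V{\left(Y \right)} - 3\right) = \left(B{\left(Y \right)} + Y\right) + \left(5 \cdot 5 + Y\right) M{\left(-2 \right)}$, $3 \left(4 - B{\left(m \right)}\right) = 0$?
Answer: $\frac{377}{2} \approx 188.5$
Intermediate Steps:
$B{\left(m \right)} = 4$ ($B{\left(m \right)} = 4 - 0 = 4 + 0 = 4$)
$M{\left(b \right)} = 12 + 3 b$ ($M{\left(b \right)} = \left(4 + b\right) 3 = 12 + 3 b$)
$V{\left(Y \right)} = 80 + \frac{7 Y}{2}$ ($V{\left(Y \right)} = 3 + \frac{\left(4 + Y\right) + \left(5 \cdot 5 + Y\right) \left(12 + 3 \left(-2\right)\right)}{2} = 3 + \frac{\left(4 + Y\right) + \left(25 + Y\right) \left(12 - 6\right)}{2} = 3 + \frac{\left(4 + Y\right) + \left(25 + Y\right) 6}{2} = 3 + \frac{\left(4 + Y\right) + \left(150 + 6 Y\right)}{2} = 3 + \frac{154 + 7 Y}{2} = 3 + \left(77 + \frac{7 Y}{2}\right) = 80 + \frac{7 Y}{2}$)
$4 \left(13 - -15\right) + V{\left(-1 \right)} = 4 \left(13 - -15\right) + \left(80 + \frac{7}{2} \left(-1\right)\right) = 4 \left(13 + 15\right) + \left(80 - \frac{7}{2}\right) = 4 \cdot 28 + \frac{153}{2} = 112 + \frac{153}{2} = \frac{377}{2}$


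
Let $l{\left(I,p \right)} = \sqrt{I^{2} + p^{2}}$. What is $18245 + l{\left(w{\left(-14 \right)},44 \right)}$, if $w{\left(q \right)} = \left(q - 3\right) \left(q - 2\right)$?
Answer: $18245 + 4 \sqrt{4745} \approx 18521.0$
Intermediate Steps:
$w{\left(q \right)} = \left(-3 + q\right) \left(-2 + q\right)$
$18245 + l{\left(w{\left(-14 \right)},44 \right)} = 18245 + \sqrt{\left(6 + \left(-14\right)^{2} - -70\right)^{2} + 44^{2}} = 18245 + \sqrt{\left(6 + 196 + 70\right)^{2} + 1936} = 18245 + \sqrt{272^{2} + 1936} = 18245 + \sqrt{73984 + 1936} = 18245 + \sqrt{75920} = 18245 + 4 \sqrt{4745}$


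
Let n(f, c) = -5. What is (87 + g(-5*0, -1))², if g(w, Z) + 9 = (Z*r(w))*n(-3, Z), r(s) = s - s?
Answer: 6084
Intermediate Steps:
r(s) = 0
g(w, Z) = -9 (g(w, Z) = -9 + (Z*0)*(-5) = -9 + 0*(-5) = -9 + 0 = -9)
(87 + g(-5*0, -1))² = (87 - 9)² = 78² = 6084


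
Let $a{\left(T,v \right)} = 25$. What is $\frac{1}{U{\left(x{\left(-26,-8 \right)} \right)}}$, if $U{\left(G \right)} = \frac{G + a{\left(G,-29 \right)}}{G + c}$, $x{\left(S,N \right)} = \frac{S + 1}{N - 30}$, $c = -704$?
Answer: $- \frac{8909}{325} \approx -27.412$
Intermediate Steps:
$x{\left(S,N \right)} = \frac{1 + S}{-30 + N}$
$U{\left(G \right)} = \frac{25 + G}{-704 + G}$ ($U{\left(G \right)} = \frac{G + 25}{G - 704} = \frac{25 + G}{-704 + G}$)
$\frac{1}{U{\left(x{\left(-26,-8 \right)} \right)}} = \frac{1}{\frac{1}{-704 + \frac{1 - 26}{-30 - 8}} \left(25 + \frac{1 - 26}{-30 - 8}\right)} = \frac{1}{\frac{1}{-704 + \frac{1}{-38} \left(-25\right)} \left(25 + \frac{1}{-38} \left(-25\right)\right)} = \frac{1}{\frac{1}{-704 - - \frac{25}{38}} \left(25 - - \frac{25}{38}\right)} = \frac{1}{\frac{1}{-704 + \frac{25}{38}} \left(25 + \frac{25}{38}\right)} = \frac{1}{\frac{1}{- \frac{26727}{38}} \cdot \frac{975}{38}} = \frac{1}{\left(- \frac{38}{26727}\right) \frac{975}{38}} = \frac{1}{- \frac{325}{8909}} = - \frac{8909}{325}$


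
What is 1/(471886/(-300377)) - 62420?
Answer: -29455424497/471886 ≈ -62421.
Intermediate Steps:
1/(471886/(-300377)) - 62420 = 1/(471886*(-1/300377)) - 62420 = 1/(-471886/300377) - 62420 = -300377/471886 - 62420 = -29455424497/471886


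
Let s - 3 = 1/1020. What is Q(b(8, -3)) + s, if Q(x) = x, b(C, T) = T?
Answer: 1/1020 ≈ 0.00098039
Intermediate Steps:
s = 3061/1020 (s = 3 + 1/1020 = 3061/1020 ≈ 3.0010)
Q(b(8, -3)) + s = -3 + 3061/1020 = 1/1020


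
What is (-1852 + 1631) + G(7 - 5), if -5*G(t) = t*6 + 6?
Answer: -1123/5 ≈ -224.60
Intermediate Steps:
G(t) = -6/5 - 6*t/5 (G(t) = -(t*6 + 6)/5 = -(6*t + 6)/5 = -(6 + 6*t)/5 = -6/5 - 6*t/5)
(-1852 + 1631) + G(7 - 5) = (-1852 + 1631) + (-6/5 - 6*(7 - 5)/5) = -221 + (-6/5 - 6/5*2) = -221 + (-6/5 - 12/5) = -221 - 18/5 = -1123/5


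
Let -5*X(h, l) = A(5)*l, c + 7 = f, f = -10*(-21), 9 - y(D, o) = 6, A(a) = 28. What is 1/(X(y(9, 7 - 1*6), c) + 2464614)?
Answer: 5/12317386 ≈ 4.0593e-7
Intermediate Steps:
y(D, o) = 3 (y(D, o) = 9 - 1*6 = 9 - 6 = 3)
f = 210
c = 203 (c = -7 + 210 = 203)
X(h, l) = -28*l/5
1/(X(y(9, 7 - 1*6), c) + 2464614) = 1/(-28/5*203 + 2464614) = 1/(-5684/5 + 2464614) = 1/(12317386/5) = 5/12317386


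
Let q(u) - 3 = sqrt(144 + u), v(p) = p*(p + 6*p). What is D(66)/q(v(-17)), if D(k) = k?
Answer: -99/1079 + 33*sqrt(2167)/1079 ≈ 1.3320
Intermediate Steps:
v(p) = 7*p**2 (v(p) = p*(7*p) = 7*p**2)
q(u) = 3 + sqrt(144 + u)
D(66)/q(v(-17)) = 66/(3 + sqrt(144 + 7*(-17)**2)) = 66/(3 + sqrt(144 + 7*289)) = 66/(3 + sqrt(144 + 2023)) = 66/(3 + sqrt(2167))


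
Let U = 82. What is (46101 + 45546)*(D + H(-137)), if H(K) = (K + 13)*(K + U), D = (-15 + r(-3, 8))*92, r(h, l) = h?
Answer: 473265108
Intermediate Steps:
D = -1656 (D = (-15 - 3)*92 = -18*92 = -1656)
H(K) = (13 + K)*(82 + K) (H(K) = (K + 13)*(K + 82) = (13 + K)*(82 + K))
(46101 + 45546)*(D + H(-137)) = (46101 + 45546)*(-1656 + (1066 + (-137)**2 + 95*(-137))) = 91647*(-1656 + (1066 + 18769 - 13015)) = 91647*(-1656 + 6820) = 91647*5164 = 473265108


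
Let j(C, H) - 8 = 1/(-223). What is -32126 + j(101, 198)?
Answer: -7162315/223 ≈ -32118.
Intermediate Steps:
j(C, H) = 1783/223 (j(C, H) = 8 + 1/(-223) = 8 - 1/223 = 1783/223)
-32126 + j(101, 198) = -32126 + 1783/223 = -7162315/223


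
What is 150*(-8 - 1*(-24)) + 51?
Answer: 2451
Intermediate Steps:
150*(-8 - 1*(-24)) + 51 = 150*(-8 + 24) + 51 = 150*16 + 51 = 2400 + 51 = 2451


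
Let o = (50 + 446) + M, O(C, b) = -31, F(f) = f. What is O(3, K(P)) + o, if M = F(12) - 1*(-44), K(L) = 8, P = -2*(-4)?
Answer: 521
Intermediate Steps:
P = 8
M = 56 (M = 12 - 1*(-44) = 12 + 44 = 56)
o = 552 (o = (50 + 446) + 56 = 496 + 56 = 552)
O(3, K(P)) + o = -31 + 552 = 521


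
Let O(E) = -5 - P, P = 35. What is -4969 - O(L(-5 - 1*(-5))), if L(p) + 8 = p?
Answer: -4929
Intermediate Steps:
L(p) = -8 + p
O(E) = -40 (O(E) = -5 - 1*35 = -5 - 35 = -40)
-4969 - O(L(-5 - 1*(-5))) = -4969 - 1*(-40) = -4969 + 40 = -4929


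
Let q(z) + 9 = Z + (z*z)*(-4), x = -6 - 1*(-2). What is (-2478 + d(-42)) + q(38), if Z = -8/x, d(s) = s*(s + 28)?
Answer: -7673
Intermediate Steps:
x = -4 (x = -6 + 2 = -4)
d(s) = s*(28 + s)
Z = 2 (Z = -8/(-4) = -8*(-1/4) = 2)
q(z) = -7 - 4*z**2 (q(z) = -9 + (2 + (z*z)*(-4)) = -9 + (2 + z**2*(-4)) = -9 + (2 - 4*z**2) = -7 - 4*z**2)
(-2478 + d(-42)) + q(38) = (-2478 - 42*(28 - 42)) + (-7 - 4*38**2) = (-2478 - 42*(-14)) + (-7 - 4*1444) = (-2478 + 588) + (-7 - 5776) = -1890 - 5783 = -7673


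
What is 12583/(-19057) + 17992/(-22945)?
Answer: -48583883/33635605 ≈ -1.4444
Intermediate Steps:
12583/(-19057) + 17992/(-22945) = 12583*(-1/19057) + 17992*(-1/22945) = -12583/19057 - 1384/1765 = -48583883/33635605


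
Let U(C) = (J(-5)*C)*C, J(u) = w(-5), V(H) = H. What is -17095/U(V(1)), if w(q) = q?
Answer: 3419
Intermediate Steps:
J(u) = -5
U(C) = -5*C² (U(C) = (-5*C)*C = -5*C²)
-17095/U(V(1)) = -17095/((-5*1²)) = -17095/((-5*1)) = -17095/(-5) = -17095*(-⅕) = 3419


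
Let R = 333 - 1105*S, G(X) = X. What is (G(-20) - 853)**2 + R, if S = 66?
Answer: 689532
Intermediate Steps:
R = -72597 (R = 333 - 1105*66 = 333 - 72930 = -72597)
(G(-20) - 853)**2 + R = (-20 - 853)**2 - 72597 = (-873)**2 - 72597 = 762129 - 72597 = 689532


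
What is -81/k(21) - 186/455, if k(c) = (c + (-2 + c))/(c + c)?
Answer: -31107/364 ≈ -85.459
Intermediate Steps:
k(c) = (-2 + 2*c)/(2*c) (k(c) = (-2 + 2*c)/((2*c)) = (-2 + 2*c)*(1/(2*c)) = (-2 + 2*c)/(2*c))
-81/k(21) - 186/455 = -81*21/(-1 + 21) - 186/455 = -81/((1/21)*20) - 186*1/455 = -81/20/21 - 186/455 = -81*21/20 - 186/455 = -1701/20 - 186/455 = -31107/364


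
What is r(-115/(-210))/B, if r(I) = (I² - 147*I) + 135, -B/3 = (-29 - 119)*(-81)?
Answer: -96667/63440496 ≈ -0.0015237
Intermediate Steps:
B = -35964 (B = -3*(-29 - 119)*(-81) = -(-444)*(-81) = -3*11988 = -35964)
r(I) = 135 + I² - 147*I
r(-115/(-210))/B = (135 + (-115/(-210))² - (-16905)/(-210))/(-35964) = (135 + (-115*(-1/210))² - (-16905)*(-1)/210)*(-1/35964) = (135 + (23/42)² - 147*23/42)*(-1/35964) = (135 + 529/1764 - 161/2)*(-1/35964) = (96667/1764)*(-1/35964) = -96667/63440496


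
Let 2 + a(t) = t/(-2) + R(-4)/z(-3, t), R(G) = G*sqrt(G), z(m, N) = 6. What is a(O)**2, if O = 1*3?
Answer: 377/36 + 28*I/3 ≈ 10.472 + 9.3333*I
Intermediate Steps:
R(G) = G**(3/2)
O = 3
a(t) = -2 - 4*I/3 - t/2 (a(t) = -2 + (t/(-2) + (-4)**(3/2)/6) = -2 + (t*(-1/2) - 8*I*(1/6)) = -2 + (-t/2 - 4*I/3) = -2 + (-4*I/3 - t/2) = -2 - 4*I/3 - t/2)
a(O)**2 = (-2 - 4*I/3 - 1/2*3)**2 = (-2 - 4*I/3 - 3/2)**2 = (-7/2 - 4*I/3)**2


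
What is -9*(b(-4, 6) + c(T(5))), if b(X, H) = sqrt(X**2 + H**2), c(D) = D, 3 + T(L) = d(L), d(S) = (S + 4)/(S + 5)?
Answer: 189/10 - 18*sqrt(13) ≈ -46.000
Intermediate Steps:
d(S) = (4 + S)/(5 + S)
T(L) = -3 + (4 + L)/(5 + L)
b(X, H) = sqrt(H**2 + X**2)
-9*(b(-4, 6) + c(T(5))) = -9*(sqrt(6**2 + (-4)**2) + (-11 - 2*5)/(5 + 5)) = -9*(sqrt(36 + 16) + (-11 - 10)/10) = -9*(sqrt(52) + (1/10)*(-21)) = -9*(2*sqrt(13) - 21/10) = -9*(-21/10 + 2*sqrt(13)) = 189/10 - 18*sqrt(13)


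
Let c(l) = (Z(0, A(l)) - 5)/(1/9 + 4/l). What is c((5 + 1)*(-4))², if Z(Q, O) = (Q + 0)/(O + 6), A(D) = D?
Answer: 8100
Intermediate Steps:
Z(Q, O) = Q/(6 + O)
c(l) = -5/(⅑ + 4/l) (c(l) = (0/(6 + l) - 5)/(1/9 + 4/l) = (0 - 5)/(⅑ + 4/l) = -5/(⅑ + 4/l))
c((5 + 1)*(-4))² = (-45*(5 + 1)*(-4)/(36 + (5 + 1)*(-4)))² = (-45*6*(-4)/(36 + 6*(-4)))² = (-45*(-24)/(36 - 24))² = (-45*(-24)/12)² = (-45*(-24)*1/12)² = 90² = 8100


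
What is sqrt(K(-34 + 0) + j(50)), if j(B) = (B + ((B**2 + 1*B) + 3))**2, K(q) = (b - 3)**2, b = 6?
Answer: sqrt(6775618) ≈ 2603.0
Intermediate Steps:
K(q) = 9 (K(q) = (6 - 3)**2 = 3**2 = 9)
j(B) = (3 + B**2 + 2*B)**2 (j(B) = (B + ((B**2 + B) + 3))**2 = (B + ((B + B**2) + 3))**2 = (B + (3 + B + B**2))**2 = (3 + B**2 + 2*B)**2)
sqrt(K(-34 + 0) + j(50)) = sqrt(9 + (3 + 50**2 + 2*50)**2) = sqrt(9 + (3 + 2500 + 100)**2) = sqrt(9 + 2603**2) = sqrt(9 + 6775609) = sqrt(6775618)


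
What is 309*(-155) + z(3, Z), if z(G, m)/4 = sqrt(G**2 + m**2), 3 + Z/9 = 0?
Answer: -47895 + 12*sqrt(82) ≈ -47786.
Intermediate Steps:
Z = -27 (Z = -27 + 9*0 = -27 + 0 = -27)
z(G, m) = 4*sqrt(G**2 + m**2)
309*(-155) + z(3, Z) = 309*(-155) + 4*sqrt(3**2 + (-27)**2) = -47895 + 4*sqrt(9 + 729) = -47895 + 4*sqrt(738) = -47895 + 4*(3*sqrt(82)) = -47895 + 12*sqrt(82)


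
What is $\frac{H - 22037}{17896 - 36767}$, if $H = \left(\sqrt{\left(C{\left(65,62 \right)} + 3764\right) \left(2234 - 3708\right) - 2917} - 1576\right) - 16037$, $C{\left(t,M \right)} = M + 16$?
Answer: $\frac{39650}{18871} - \frac{5 i \sqrt{226641}}{18871} \approx 2.1011 - 0.12614 i$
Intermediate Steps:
$C{\left(t,M \right)} = 16 + M$
$H = -17613 + 5 i \sqrt{226641}$ ($H = \left(\sqrt{\left(\left(16 + 62\right) + 3764\right) \left(2234 - 3708\right) - 2917} - 1576\right) - 16037 = \left(\sqrt{\left(78 + 3764\right) \left(-1474\right) - 2917} - 1576\right) - 16037 = \left(\sqrt{3842 \left(-1474\right) - 2917} - 1576\right) - 16037 = \left(\sqrt{-5663108 - 2917} - 1576\right) - 16037 = \left(\sqrt{-5666025} - 1576\right) - 16037 = \left(5 i \sqrt{226641} - 1576\right) - 16037 = \left(-1576 + 5 i \sqrt{226641}\right) - 16037 = -17613 + 5 i \sqrt{226641} \approx -17613.0 + 2380.3 i$)
$\frac{H - 22037}{17896 - 36767} = \frac{\left(-17613 + 5 i \sqrt{226641}\right) - 22037}{17896 - 36767} = \frac{-39650 + 5 i \sqrt{226641}}{-18871} = \left(-39650 + 5 i \sqrt{226641}\right) \left(- \frac{1}{18871}\right) = \frac{39650}{18871} - \frac{5 i \sqrt{226641}}{18871}$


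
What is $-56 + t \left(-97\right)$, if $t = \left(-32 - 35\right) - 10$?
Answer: $7413$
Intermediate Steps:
$t = -77$ ($t = -67 - 10 = -77$)
$-56 + t \left(-97\right) = -56 - -7469 = -56 + 7469 = 7413$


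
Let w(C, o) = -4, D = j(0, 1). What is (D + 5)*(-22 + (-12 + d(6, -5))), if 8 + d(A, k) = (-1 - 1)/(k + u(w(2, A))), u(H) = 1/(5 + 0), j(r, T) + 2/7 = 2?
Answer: -23453/84 ≈ -279.20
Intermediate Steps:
j(r, T) = 12/7 (j(r, T) = -2/7 + 2 = 12/7)
D = 12/7 ≈ 1.7143
u(H) = ⅕ (u(H) = 1/5 = ⅕)
d(A, k) = -8 - 2/(⅕ + k) (d(A, k) = -8 + (-1 - 1)/(k + ⅕) = -8 - 2/(⅕ + k))
(D + 5)*(-22 + (-12 + d(6, -5))) = (12/7 + 5)*(-22 + (-12 + 2*(-9 - 20*(-5))/(1 + 5*(-5)))) = 47*(-22 + (-12 + 2*(-9 + 100)/(1 - 25)))/7 = 47*(-22 + (-12 + 2*91/(-24)))/7 = 47*(-22 + (-12 + 2*(-1/24)*91))/7 = 47*(-22 + (-12 - 91/12))/7 = 47*(-22 - 235/12)/7 = (47/7)*(-499/12) = -23453/84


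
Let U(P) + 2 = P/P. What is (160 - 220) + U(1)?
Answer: -61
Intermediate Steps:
U(P) = -1 (U(P) = -2 + P/P = -2 + 1 = -1)
(160 - 220) + U(1) = (160 - 220) - 1 = -60 - 1 = -61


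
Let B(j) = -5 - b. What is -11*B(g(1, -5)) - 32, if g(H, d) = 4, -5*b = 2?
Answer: 93/5 ≈ 18.600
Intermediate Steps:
b = -⅖ (b = -⅕*2 = -⅖ ≈ -0.40000)
B(j) = -23/5 (B(j) = -5 - 1*(-⅖) = -5 + ⅖ = -23/5)
-11*B(g(1, -5)) - 32 = -11*(-23/5) - 32 = 253/5 - 32 = 93/5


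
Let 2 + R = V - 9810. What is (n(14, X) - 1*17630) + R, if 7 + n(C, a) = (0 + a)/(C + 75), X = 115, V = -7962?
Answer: -3151464/89 ≈ -35410.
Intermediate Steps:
n(C, a) = -7 + a/(75 + C) (n(C, a) = -7 + (0 + a)/(C + 75) = -7 + a/(75 + C))
R = -17774 (R = -2 + (-7962 - 9810) = -2 - 17772 = -17774)
(n(14, X) - 1*17630) + R = ((-525 + 115 - 7*14)/(75 + 14) - 1*17630) - 17774 = ((-525 + 115 - 98)/89 - 17630) - 17774 = ((1/89)*(-508) - 17630) - 17774 = (-508/89 - 17630) - 17774 = -1569578/89 - 17774 = -3151464/89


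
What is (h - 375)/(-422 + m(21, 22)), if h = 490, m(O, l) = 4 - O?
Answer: -115/439 ≈ -0.26196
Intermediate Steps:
(h - 375)/(-422 + m(21, 22)) = (490 - 375)/(-422 + (4 - 1*21)) = 115/(-422 + (4 - 21)) = 115/(-422 - 17) = 115/(-439) = 115*(-1/439) = -115/439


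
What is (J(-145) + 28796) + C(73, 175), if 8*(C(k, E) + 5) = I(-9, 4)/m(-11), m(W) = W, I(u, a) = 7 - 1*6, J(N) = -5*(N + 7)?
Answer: 2594327/88 ≈ 29481.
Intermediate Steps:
J(N) = -35 - 5*N (J(N) = -5*(7 + N) = -35 - 5*N)
I(u, a) = 1 (I(u, a) = 7 - 6 = 1)
C(k, E) = -441/88 (C(k, E) = -5 + (1/(-11))/8 = -5 + (1*(-1/11))/8 = -5 + (1/8)*(-1/11) = -5 - 1/88 = -441/88)
(J(-145) + 28796) + C(73, 175) = ((-35 - 5*(-145)) + 28796) - 441/88 = ((-35 + 725) + 28796) - 441/88 = (690 + 28796) - 441/88 = 29486 - 441/88 = 2594327/88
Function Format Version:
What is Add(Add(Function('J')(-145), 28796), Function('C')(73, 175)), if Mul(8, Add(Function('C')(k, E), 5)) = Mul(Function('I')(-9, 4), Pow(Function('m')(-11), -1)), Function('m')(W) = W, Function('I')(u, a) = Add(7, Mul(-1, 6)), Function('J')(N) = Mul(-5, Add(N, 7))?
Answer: Rational(2594327, 88) ≈ 29481.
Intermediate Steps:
Function('J')(N) = Add(-35, Mul(-5, N)) (Function('J')(N) = Mul(-5, Add(7, N)) = Add(-35, Mul(-5, N)))
Function('I')(u, a) = 1 (Function('I')(u, a) = Add(7, -6) = 1)
Function('C')(k, E) = Rational(-441, 88) (Function('C')(k, E) = Add(-5, Mul(Rational(1, 8), Mul(1, Pow(-11, -1)))) = Add(-5, Mul(Rational(1, 8), Mul(1, Rational(-1, 11)))) = Add(-5, Mul(Rational(1, 8), Rational(-1, 11))) = Add(-5, Rational(-1, 88)) = Rational(-441, 88))
Add(Add(Function('J')(-145), 28796), Function('C')(73, 175)) = Add(Add(Add(-35, Mul(-5, -145)), 28796), Rational(-441, 88)) = Add(Add(Add(-35, 725), 28796), Rational(-441, 88)) = Add(Add(690, 28796), Rational(-441, 88)) = Add(29486, Rational(-441, 88)) = Rational(2594327, 88)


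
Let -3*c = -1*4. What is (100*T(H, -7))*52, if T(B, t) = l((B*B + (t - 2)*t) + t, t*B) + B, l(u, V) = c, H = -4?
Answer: -41600/3 ≈ -13867.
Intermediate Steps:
c = 4/3 (c = -(-1)*4/3 = -⅓*(-4) = 4/3 ≈ 1.3333)
l(u, V) = 4/3
T(B, t) = 4/3 + B
(100*T(H, -7))*52 = (100*(4/3 - 4))*52 = (100*(-8/3))*52 = -800/3*52 = -41600/3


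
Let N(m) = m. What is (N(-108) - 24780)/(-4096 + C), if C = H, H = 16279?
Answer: -8296/4061 ≈ -2.0428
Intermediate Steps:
C = 16279
(N(-108) - 24780)/(-4096 + C) = (-108 - 24780)/(-4096 + 16279) = -24888/12183 = -24888*1/12183 = -8296/4061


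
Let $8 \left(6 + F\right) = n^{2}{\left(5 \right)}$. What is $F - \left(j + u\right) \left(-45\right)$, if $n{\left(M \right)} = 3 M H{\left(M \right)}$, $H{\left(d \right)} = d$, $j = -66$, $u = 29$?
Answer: $- \frac{7743}{8} \approx -967.88$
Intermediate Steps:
$n{\left(M \right)} = 3 M^{2}$ ($n{\left(M \right)} = 3 M M = 3 M^{2}$)
$F = \frac{5577}{8}$ ($F = -6 + \frac{\left(3 \cdot 5^{2}\right)^{2}}{8} = -6 + \frac{\left(3 \cdot 25\right)^{2}}{8} = -6 + \frac{75^{2}}{8} = -6 + \frac{1}{8} \cdot 5625 = -6 + \frac{5625}{8} = \frac{5577}{8} \approx 697.13$)
$F - \left(j + u\right) \left(-45\right) = \frac{5577}{8} - \left(-66 + 29\right) \left(-45\right) = \frac{5577}{8} - \left(-37\right) \left(-45\right) = \frac{5577}{8} - 1665 = - \frac{7743}{8}$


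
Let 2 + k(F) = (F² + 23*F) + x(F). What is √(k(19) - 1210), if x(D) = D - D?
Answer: 3*I*√46 ≈ 20.347*I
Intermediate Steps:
x(D) = 0
k(F) = -2 + F² + 23*F (k(F) = -2 + ((F² + 23*F) + 0) = -2 + (F² + 23*F) = -2 + F² + 23*F)
√(k(19) - 1210) = √((-2 + 19² + 23*19) - 1210) = √((-2 + 361 + 437) - 1210) = √(796 - 1210) = √(-414) = 3*I*√46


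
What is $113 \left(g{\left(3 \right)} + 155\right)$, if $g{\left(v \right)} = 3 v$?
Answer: $18532$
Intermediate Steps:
$113 \left(g{\left(3 \right)} + 155\right) = 113 \left(3 \cdot 3 + 155\right) = 113 \left(9 + 155\right) = 113 \cdot 164 = 18532$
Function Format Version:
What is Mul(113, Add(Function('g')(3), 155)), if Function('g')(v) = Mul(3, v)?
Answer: 18532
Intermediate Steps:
Mul(113, Add(Function('g')(3), 155)) = Mul(113, Add(Mul(3, 3), 155)) = Mul(113, Add(9, 155)) = Mul(113, 164) = 18532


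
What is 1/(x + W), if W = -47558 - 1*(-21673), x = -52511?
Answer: -1/78396 ≈ -1.2756e-5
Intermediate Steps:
W = -25885 (W = -47558 + 21673 = -25885)
1/(x + W) = 1/(-52511 - 25885) = 1/(-78396) = -1/78396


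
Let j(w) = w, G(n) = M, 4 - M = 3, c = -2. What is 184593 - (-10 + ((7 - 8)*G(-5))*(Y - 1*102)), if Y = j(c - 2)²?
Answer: 184517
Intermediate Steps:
M = 1 (M = 4 - 1*3 = 4 - 3 = 1)
G(n) = 1
Y = 16 (Y = (-2 - 2)² = (-4)² = 16)
184593 - (-10 + ((7 - 8)*G(-5))*(Y - 1*102)) = 184593 - (-10 + ((7 - 8)*1)*(16 - 1*102)) = 184593 - (-10 + (-1*1)*(16 - 102)) = 184593 - (-10 - 1*(-86)) = 184593 - (-10 + 86) = 184593 - 1*76 = 184593 - 76 = 184517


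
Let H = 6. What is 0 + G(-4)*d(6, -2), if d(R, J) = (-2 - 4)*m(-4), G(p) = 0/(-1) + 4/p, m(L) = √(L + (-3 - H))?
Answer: 6*I*√13 ≈ 21.633*I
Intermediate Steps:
m(L) = √(-9 + L) (m(L) = √(L + (-3 - 1*6)) = √(L + (-3 - 6)) = √(L - 9) = √(-9 + L))
G(p) = 4/p (G(p) = 0*(-1) + 4/p = 0 + 4/p = 4/p)
d(R, J) = -6*I*√13 (d(R, J) = (-2 - 4)*√(-9 - 4) = -6*I*√13)
0 + G(-4)*d(6, -2) = 0 + (4/(-4))*(-6*I*√13) = 0 + (4*(-¼))*(-6*I*√13) = 0 - (-6)*I*√13 = 0 + 6*I*√13 = 6*I*√13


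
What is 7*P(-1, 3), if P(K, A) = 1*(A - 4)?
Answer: -7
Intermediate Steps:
P(K, A) = -4 + A (P(K, A) = 1*(-4 + A) = -4 + A)
7*P(-1, 3) = 7*(-4 + 3) = 7*(-1) = -7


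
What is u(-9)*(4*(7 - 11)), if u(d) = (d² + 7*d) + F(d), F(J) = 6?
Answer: -384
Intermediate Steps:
u(d) = 6 + d² + 7*d (u(d) = (d² + 7*d) + 6 = 6 + d² + 7*d)
u(-9)*(4*(7 - 11)) = (6 + (-9)² + 7*(-9))*(4*(7 - 11)) = (6 + 81 - 63)*(4*(-4)) = 24*(-16) = -384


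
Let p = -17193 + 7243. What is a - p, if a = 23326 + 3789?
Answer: 37065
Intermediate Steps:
p = -9950
a = 27115
a - p = 27115 - 1*(-9950) = 27115 + 9950 = 37065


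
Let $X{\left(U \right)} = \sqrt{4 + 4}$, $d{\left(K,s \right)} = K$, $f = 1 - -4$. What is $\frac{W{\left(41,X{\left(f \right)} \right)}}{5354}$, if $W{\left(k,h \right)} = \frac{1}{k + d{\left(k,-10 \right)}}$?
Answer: $\frac{1}{439028} \approx 2.2778 \cdot 10^{-6}$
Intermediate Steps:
$f = 5$ ($f = 1 + 4 = 5$)
$X{\left(U \right)} = 2 \sqrt{2}$ ($X{\left(U \right)} = \sqrt{8} = 2 \sqrt{2}$)
$W{\left(k,h \right)} = \frac{1}{2 k}$ ($W{\left(k,h \right)} = \frac{1}{k + k} = \frac{1}{2 k}$)
$\frac{W{\left(41,X{\left(f \right)} \right)}}{5354} = \frac{\frac{1}{2} \cdot \frac{1}{41}}{5354} = \frac{1}{2} \cdot \frac{1}{41} \cdot \frac{1}{5354} = \frac{1}{82} \cdot \frac{1}{5354} = \frac{1}{439028}$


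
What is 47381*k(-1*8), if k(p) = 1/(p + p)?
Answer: -47381/16 ≈ -2961.3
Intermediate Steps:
k(p) = 1/(2*p)
47381*k(-1*8) = 47381*(1/(2*((-1*8)))) = 47381*((1/2)/(-8)) = 47381*((1/2)*(-1/8)) = 47381*(-1/16) = -47381/16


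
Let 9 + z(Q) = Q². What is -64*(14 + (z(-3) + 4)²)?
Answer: -1920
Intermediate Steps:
z(Q) = -9 + Q²
-64*(14 + (z(-3) + 4)²) = -64*(14 + ((-9 + (-3)²) + 4)²) = -64*(14 + ((-9 + 9) + 4)²) = -64*(14 + (0 + 4)²) = -64*(14 + 4²) = -64*(14 + 16) = -64*30 = -1920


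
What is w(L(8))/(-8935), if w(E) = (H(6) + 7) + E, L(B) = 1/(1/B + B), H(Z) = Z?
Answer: -853/580775 ≈ -0.0014687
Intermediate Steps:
L(B) = 1/(B + 1/B)
w(E) = 13 + E (w(E) = (6 + 7) + E = 13 + E)
w(L(8))/(-8935) = (13 + 8/(1 + 8²))/(-8935) = (13 + 8/(1 + 64))*(-1/8935) = (13 + 8/65)*(-1/8935) = (853/65)*(-1/8935) = -853/580775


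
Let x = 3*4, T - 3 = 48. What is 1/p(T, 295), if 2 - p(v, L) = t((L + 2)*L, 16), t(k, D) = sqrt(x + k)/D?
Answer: -512/86603 - 16*sqrt(87627)/86603 ≈ -0.060602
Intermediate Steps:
T = 51 (T = 3 + 48 = 51)
x = 12
t(k, D) = sqrt(12 + k)/D
p(v, L) = 2 - sqrt(12 + L*(2 + L))/16 (p(v, L) = 2 - sqrt(12 + (L + 2)*L)/16 = 2 - sqrt(12 + (2 + L)*L)/16 = 2 - sqrt(12 + L*(2 + L))/16)
1/p(T, 295) = 1/(2 - sqrt(12 + 295*(2 + 295))/16) = 1/(2 - sqrt(12 + 295*297)/16) = 1/(2 - sqrt(12 + 87615)/16) = 1/(2 - sqrt(87627)/16)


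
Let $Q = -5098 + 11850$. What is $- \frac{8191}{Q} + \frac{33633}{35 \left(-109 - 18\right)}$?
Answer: $- \frac{263499011}{30012640} \approx -8.7796$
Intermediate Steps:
$Q = 6752$
$- \frac{8191}{Q} + \frac{33633}{35 \left(-109 - 18\right)} = - \frac{8191}{6752} + \frac{33633}{35 \left(-109 - 18\right)} = \left(-8191\right) \frac{1}{6752} + \frac{33633}{35 \left(-127\right)} = - \frac{8191}{6752} + \frac{33633}{-4445} = - \frac{8191}{6752} + 33633 \left(- \frac{1}{4445}\right) = - \frac{8191}{6752} - \frac{33633}{4445} = - \frac{263499011}{30012640}$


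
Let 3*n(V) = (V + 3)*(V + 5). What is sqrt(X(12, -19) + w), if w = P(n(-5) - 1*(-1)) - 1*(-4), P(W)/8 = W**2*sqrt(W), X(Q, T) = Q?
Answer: 2*sqrt(6) ≈ 4.8990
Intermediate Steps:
n(V) = (3 + V)*(5 + V)/3 (n(V) = ((V + 3)*(V + 5))/3 = ((3 + V)*(5 + V))/3 = (3 + V)*(5 + V)/3)
P(W) = 8*W**(5/2) (P(W) = 8*(W**2*sqrt(W)) = 8*W**(5/2))
w = 12 (w = 8*((5 + (1/3)*(-5)**2 + (8/3)*(-5)) - 1*(-1))**(5/2) - 1*(-4) = 8*((5 + (1/3)*25 - 40/3) + 1)**(5/2) + 4 = 8*((5 + 25/3 - 40/3) + 1)**(5/2) + 4 = 8*(0 + 1)**(5/2) + 4 = 8*1**(5/2) + 4 = 8*1 + 4 = 8 + 4 = 12)
sqrt(X(12, -19) + w) = sqrt(12 + 12) = sqrt(24) = 2*sqrt(6)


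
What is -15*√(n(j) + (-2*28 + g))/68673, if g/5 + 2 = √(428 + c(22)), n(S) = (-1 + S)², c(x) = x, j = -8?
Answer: -5*√(15 + 75*√2)/22891 ≈ -0.0024033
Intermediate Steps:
g = -10 + 75*√2 (g = -10 + 5*√(428 + 22) = -10 + 5*√450 = -10 + 5*(15*√2) = -10 + 75*√2 ≈ 96.066)
-15*√(n(j) + (-2*28 + g))/68673 = -15*√((-1 - 8)² + (-2*28 + (-10 + 75*√2)))/68673 = -15*√((-9)² + (-56 + (-10 + 75*√2)))*(1/68673) = -15*√(81 + (-66 + 75*√2))*(1/68673) = -15*√(15 + 75*√2)*(1/68673) = -5*√(15 + 75*√2)/22891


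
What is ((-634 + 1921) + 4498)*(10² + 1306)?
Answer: 8133710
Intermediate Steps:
((-634 + 1921) + 4498)*(10² + 1306) = (1287 + 4498)*(100 + 1306) = 5785*1406 = 8133710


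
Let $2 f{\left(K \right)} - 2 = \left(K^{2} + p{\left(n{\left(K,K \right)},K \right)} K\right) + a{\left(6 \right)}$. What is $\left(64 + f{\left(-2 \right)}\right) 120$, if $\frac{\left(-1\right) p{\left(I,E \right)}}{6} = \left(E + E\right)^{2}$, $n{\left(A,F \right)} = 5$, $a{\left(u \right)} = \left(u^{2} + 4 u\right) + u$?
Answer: $23520$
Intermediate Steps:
$a{\left(u \right)} = u^{2} + 5 u$
$p{\left(I,E \right)} = - 24 E^{2}$ ($p{\left(I,E \right)} = - 6 \left(E + E\right)^{2} = - 6 \left(2 E\right)^{2} = - 6 \cdot 4 E^{2} = - 24 E^{2}$)
$f{\left(K \right)} = 34 + \frac{K^{2}}{2} - 12 K^{3}$ ($f{\left(K \right)} = 1 + \frac{\left(K^{2} + - 24 K^{2} K\right) + 6 \left(5 + 6\right)}{2} = 1 + \frac{\left(K^{2} - 24 K^{3}\right) + 6 \cdot 11}{2} = 1 + \frac{\left(K^{2} - 24 K^{3}\right) + 66}{2} = 1 + \frac{66 + K^{2} - 24 K^{3}}{2} = 1 + \left(33 + \frac{K^{2}}{2} - 12 K^{3}\right) = 34 + \frac{K^{2}}{2} - 12 K^{3}$)
$\left(64 + f{\left(-2 \right)}\right) 120 = \left(64 + \left(34 + \frac{\left(-2\right)^{2}}{2} - 12 \left(-2\right)^{3}\right)\right) 120 = \left(64 + \left(34 + \frac{1}{2} \cdot 4 - -96\right)\right) 120 = \left(64 + \left(34 + 2 + 96\right)\right) 120 = \left(64 + 132\right) 120 = 196 \cdot 120 = 23520$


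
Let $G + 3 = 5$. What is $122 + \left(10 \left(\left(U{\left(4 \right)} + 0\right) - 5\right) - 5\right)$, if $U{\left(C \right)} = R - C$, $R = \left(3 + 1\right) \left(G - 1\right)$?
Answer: $67$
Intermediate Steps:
$G = 2$ ($G = -3 + 5 = 2$)
$R = 4$ ($R = \left(3 + 1\right) \left(2 - 1\right) = 4 \cdot 1 = 4$)
$U{\left(C \right)} = 4 - C$
$122 + \left(10 \left(\left(U{\left(4 \right)} + 0\right) - 5\right) - 5\right) = 122 + \left(10 \left(\left(\left(4 - 4\right) + 0\right) - 5\right) - 5\right) = 122 + \left(10 \left(\left(0 + 0\right) - 5\right) - 5\right) = 122 + \left(10 \left(0 - 5\right) - 5\right) = 122 + \left(10 \left(-5\right) - 5\right) = 122 - 55 = 67$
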